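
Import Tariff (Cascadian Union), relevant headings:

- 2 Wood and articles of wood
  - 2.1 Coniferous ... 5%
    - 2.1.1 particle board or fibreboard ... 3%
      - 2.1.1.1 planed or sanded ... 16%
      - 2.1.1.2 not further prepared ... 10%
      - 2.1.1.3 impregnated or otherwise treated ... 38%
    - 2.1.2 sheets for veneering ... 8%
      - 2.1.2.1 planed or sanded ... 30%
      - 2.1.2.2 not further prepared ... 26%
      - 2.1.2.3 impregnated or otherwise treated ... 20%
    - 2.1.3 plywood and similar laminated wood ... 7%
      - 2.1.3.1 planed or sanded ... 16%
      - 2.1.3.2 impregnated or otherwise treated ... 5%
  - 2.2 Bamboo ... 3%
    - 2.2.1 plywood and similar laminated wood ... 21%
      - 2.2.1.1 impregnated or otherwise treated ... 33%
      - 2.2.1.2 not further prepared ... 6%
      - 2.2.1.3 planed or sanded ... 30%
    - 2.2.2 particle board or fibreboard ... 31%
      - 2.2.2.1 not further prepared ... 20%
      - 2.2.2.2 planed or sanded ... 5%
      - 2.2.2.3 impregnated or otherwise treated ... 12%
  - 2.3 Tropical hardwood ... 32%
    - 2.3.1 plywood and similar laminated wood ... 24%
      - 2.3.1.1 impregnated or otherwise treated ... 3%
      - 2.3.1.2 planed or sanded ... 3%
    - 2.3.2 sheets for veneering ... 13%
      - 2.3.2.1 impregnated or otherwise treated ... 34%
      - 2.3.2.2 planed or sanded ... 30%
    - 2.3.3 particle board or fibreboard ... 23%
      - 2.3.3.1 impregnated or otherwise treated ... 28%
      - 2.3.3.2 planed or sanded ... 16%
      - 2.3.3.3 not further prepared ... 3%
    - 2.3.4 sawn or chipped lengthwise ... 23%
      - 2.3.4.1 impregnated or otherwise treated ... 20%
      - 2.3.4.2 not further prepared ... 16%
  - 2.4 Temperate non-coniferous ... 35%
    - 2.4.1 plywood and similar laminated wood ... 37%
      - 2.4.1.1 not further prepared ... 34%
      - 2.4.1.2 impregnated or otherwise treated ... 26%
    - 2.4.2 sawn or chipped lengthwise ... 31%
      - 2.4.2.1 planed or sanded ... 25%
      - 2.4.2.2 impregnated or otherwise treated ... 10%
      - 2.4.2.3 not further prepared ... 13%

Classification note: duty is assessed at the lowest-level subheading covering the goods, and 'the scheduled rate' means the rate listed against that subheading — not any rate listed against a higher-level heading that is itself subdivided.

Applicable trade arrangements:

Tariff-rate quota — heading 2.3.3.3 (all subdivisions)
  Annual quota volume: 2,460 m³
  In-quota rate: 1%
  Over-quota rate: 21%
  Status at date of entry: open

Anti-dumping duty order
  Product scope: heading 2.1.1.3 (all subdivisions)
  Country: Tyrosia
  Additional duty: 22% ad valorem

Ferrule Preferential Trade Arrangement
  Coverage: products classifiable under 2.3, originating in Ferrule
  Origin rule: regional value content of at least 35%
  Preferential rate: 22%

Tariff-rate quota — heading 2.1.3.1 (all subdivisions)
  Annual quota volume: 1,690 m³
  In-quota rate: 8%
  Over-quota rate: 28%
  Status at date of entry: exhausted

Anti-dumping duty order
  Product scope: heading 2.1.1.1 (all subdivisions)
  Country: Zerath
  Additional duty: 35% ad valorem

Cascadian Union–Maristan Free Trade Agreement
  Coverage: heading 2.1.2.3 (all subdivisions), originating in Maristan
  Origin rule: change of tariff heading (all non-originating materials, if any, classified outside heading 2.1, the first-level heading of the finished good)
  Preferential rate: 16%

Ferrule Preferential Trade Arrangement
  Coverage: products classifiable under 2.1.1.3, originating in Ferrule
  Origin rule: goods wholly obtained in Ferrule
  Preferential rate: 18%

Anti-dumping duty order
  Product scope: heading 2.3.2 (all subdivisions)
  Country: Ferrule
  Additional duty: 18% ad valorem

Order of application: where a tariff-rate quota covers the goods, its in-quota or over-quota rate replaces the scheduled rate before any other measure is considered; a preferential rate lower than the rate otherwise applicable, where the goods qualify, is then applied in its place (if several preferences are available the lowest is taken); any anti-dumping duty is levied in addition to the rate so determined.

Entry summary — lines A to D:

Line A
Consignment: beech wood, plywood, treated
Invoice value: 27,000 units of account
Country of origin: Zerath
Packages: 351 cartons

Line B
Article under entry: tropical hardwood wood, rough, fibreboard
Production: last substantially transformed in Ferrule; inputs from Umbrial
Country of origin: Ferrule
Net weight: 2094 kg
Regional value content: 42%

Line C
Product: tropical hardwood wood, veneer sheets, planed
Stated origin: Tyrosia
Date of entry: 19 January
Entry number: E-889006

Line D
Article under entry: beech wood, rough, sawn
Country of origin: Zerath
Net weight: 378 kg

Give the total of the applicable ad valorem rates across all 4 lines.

Line A: beech → 2.4; plywood → 2.4.1; treated → 2.4.1.2. Scheduled 26%. No special measure applies. → 26%.
Line B: tropical hardwood → 2.3; fibreboard → 2.3.3; rough → 2.3.3.3. Scheduled 3%. quota on 2.3.3.3 open → in-quota 1%; Ferrule agreement on 2.3: RVC ≥ 35% → 22% available; Ferrule agreement on 2.1.1.3: 2.3.3.3 not covered; preference 22% not lower than 1% → no reduction. → 1%.
Line C: tropical hardwood → 2.3; veneer sheets → 2.3.2; planed → 2.3.2.2. Scheduled 30%. No special measure applies. → 30%.
Line D: beech → 2.4; sawn → 2.4.2; rough → 2.4.2.3. Scheduled 13%. No special measure applies. → 13%.
Sum: 26% + 1% + 30% + 13% = 70%.

70%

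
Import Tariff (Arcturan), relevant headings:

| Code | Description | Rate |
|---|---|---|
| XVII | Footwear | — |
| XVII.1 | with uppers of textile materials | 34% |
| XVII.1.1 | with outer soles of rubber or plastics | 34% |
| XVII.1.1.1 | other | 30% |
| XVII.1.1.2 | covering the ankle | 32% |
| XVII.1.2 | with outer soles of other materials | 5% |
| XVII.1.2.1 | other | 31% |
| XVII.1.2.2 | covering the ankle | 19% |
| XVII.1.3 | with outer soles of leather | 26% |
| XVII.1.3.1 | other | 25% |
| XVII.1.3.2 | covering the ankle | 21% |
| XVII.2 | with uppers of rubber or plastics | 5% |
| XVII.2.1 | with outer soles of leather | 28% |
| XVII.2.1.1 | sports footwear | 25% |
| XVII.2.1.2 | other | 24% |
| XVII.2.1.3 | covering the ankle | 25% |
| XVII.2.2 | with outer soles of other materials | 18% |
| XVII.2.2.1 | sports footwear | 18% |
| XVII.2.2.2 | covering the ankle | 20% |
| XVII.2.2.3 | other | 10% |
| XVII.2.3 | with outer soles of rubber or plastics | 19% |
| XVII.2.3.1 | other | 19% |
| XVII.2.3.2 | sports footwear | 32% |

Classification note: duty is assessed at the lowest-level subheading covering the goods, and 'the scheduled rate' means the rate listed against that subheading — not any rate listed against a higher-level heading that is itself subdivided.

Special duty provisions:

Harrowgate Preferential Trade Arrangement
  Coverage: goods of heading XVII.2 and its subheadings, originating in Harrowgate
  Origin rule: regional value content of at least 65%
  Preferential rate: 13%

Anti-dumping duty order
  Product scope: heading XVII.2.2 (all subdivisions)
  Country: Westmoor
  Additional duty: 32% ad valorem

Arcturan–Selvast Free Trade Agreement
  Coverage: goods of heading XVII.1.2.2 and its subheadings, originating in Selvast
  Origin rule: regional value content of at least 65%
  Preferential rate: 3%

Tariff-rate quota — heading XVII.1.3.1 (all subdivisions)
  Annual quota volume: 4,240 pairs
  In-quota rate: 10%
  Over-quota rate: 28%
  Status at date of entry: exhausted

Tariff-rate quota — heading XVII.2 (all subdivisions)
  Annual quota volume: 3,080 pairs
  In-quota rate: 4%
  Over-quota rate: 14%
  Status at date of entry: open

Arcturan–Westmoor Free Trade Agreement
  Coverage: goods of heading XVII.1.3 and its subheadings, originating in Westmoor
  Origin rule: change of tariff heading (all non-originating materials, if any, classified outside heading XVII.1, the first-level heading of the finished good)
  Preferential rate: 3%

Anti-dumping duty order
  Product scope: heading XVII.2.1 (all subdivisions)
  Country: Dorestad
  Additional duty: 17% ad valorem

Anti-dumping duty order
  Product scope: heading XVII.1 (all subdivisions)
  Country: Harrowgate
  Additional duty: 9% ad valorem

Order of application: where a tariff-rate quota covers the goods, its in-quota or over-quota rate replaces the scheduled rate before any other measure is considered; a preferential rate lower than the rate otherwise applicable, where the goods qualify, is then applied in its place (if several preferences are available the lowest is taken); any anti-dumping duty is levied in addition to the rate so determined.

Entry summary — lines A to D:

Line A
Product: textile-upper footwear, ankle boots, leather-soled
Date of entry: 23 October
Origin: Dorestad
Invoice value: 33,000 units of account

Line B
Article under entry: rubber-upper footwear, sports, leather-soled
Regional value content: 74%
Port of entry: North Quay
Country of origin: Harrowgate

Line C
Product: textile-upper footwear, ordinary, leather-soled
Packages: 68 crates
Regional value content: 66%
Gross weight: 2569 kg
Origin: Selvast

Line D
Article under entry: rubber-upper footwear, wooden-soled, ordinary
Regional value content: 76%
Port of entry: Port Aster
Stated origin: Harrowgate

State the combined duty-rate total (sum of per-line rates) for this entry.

Line A: textile-upper → XVII.1; leather-soled → XVII.1.3; ankle boots → XVII.1.3.2. Scheduled 21%. No special measure applies. → 21%.
Line B: rubber-upper → XVII.2; leather-soled → XVII.2.1; sports → XVII.2.1.1. Scheduled 25%. quota on XVII.2 open → in-quota 4%; Harrowgate agreement on XVII.2: RVC ≥ 65% → 13% available; preference 13% not lower than 4% → no reduction. → 4%.
Line C: textile-upper → XVII.1; leather-soled → XVII.1.3; ordinary → XVII.1.3.1. Scheduled 25%. quota on XVII.1.3.1 exhausted → over-quota 28%; Selvast agreement on XVII.1.2.2: XVII.1.3.1 not covered. → 28%.
Line D: rubber-upper → XVII.2; wooden-soled → XVII.2.2; ordinary → XVII.2.2.3. Scheduled 10%. quota on XVII.2 open → in-quota 4%; Harrowgate agreement on XVII.2: RVC ≥ 65% → 13% available; preference 13% not lower than 4% → no reduction. → 4%.
Sum: 21% + 4% + 28% + 4% = 57%.

57%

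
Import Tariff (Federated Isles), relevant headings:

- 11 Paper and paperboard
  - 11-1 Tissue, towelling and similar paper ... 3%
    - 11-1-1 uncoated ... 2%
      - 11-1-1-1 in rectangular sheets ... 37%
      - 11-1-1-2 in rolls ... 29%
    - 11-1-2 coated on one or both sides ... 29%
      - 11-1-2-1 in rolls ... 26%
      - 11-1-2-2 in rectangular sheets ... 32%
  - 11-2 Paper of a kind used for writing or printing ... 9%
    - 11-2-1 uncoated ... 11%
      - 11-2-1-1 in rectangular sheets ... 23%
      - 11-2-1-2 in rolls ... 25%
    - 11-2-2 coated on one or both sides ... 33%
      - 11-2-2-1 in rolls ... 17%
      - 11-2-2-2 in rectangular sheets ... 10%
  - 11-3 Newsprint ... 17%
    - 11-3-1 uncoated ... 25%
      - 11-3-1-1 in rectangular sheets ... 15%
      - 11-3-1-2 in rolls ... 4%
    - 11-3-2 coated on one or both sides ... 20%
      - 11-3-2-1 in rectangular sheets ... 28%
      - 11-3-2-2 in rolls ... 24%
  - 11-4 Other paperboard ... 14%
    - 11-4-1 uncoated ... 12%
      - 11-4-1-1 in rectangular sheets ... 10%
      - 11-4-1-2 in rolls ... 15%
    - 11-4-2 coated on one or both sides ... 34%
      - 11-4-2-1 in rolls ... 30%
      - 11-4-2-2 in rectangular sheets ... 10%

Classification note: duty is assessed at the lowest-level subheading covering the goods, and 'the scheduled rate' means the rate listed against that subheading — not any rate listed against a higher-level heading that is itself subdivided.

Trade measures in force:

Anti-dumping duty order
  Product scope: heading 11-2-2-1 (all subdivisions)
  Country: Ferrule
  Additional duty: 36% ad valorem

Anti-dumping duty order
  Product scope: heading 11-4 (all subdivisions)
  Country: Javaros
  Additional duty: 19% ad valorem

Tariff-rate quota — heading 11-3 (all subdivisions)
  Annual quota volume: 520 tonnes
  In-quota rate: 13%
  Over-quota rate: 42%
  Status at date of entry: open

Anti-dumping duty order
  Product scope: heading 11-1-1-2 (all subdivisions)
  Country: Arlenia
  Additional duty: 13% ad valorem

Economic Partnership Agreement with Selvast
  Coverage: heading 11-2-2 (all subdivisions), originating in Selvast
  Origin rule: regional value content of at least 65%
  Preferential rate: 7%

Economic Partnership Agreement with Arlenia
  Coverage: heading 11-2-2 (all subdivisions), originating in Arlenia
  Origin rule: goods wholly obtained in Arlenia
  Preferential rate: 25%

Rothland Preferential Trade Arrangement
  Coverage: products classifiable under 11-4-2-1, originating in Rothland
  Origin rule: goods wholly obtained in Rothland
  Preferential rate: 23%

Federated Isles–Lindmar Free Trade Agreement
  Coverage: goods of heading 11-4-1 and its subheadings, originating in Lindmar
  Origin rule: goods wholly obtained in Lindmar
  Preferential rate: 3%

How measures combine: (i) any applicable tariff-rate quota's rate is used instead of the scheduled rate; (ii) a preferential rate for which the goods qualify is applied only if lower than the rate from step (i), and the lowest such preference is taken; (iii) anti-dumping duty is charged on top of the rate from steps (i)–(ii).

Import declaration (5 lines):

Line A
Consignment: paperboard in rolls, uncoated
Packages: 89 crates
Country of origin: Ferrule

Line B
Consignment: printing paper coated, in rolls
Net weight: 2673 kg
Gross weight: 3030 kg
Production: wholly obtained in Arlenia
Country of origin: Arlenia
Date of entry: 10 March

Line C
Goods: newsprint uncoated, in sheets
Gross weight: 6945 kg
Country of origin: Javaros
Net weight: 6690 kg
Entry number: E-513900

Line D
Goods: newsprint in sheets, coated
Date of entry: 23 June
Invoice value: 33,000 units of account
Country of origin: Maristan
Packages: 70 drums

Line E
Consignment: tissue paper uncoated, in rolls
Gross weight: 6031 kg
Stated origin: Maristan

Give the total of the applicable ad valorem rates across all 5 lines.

87%

Line A: paperboard → 11-4; uncoated → 11-4-1; in rolls → 11-4-1-2. Scheduled 15%. No special measure applies. → 15%.
Line B: printing paper → 11-2; coated → 11-2-2; in rolls → 11-2-2-1. Scheduled 17%. Arlenia agreement on 11-2-2: wholly obtained → 25% available; preference 25% not lower than 17% → no reduction. → 17%.
Line C: newsprint → 11-3; uncoated → 11-3-1; in sheets → 11-3-1-1. Scheduled 15%. quota on 11-3 open → in-quota 13%. → 13%.
Line D: newsprint → 11-3; coated → 11-3-2; in sheets → 11-3-2-1. Scheduled 28%. quota on 11-3 open → in-quota 13%. → 13%.
Line E: tissue paper → 11-1; uncoated → 11-1-1; in rolls → 11-1-1-2. Scheduled 29%. No special measure applies. → 29%.
Sum: 15% + 17% + 13% + 13% + 29% = 87%.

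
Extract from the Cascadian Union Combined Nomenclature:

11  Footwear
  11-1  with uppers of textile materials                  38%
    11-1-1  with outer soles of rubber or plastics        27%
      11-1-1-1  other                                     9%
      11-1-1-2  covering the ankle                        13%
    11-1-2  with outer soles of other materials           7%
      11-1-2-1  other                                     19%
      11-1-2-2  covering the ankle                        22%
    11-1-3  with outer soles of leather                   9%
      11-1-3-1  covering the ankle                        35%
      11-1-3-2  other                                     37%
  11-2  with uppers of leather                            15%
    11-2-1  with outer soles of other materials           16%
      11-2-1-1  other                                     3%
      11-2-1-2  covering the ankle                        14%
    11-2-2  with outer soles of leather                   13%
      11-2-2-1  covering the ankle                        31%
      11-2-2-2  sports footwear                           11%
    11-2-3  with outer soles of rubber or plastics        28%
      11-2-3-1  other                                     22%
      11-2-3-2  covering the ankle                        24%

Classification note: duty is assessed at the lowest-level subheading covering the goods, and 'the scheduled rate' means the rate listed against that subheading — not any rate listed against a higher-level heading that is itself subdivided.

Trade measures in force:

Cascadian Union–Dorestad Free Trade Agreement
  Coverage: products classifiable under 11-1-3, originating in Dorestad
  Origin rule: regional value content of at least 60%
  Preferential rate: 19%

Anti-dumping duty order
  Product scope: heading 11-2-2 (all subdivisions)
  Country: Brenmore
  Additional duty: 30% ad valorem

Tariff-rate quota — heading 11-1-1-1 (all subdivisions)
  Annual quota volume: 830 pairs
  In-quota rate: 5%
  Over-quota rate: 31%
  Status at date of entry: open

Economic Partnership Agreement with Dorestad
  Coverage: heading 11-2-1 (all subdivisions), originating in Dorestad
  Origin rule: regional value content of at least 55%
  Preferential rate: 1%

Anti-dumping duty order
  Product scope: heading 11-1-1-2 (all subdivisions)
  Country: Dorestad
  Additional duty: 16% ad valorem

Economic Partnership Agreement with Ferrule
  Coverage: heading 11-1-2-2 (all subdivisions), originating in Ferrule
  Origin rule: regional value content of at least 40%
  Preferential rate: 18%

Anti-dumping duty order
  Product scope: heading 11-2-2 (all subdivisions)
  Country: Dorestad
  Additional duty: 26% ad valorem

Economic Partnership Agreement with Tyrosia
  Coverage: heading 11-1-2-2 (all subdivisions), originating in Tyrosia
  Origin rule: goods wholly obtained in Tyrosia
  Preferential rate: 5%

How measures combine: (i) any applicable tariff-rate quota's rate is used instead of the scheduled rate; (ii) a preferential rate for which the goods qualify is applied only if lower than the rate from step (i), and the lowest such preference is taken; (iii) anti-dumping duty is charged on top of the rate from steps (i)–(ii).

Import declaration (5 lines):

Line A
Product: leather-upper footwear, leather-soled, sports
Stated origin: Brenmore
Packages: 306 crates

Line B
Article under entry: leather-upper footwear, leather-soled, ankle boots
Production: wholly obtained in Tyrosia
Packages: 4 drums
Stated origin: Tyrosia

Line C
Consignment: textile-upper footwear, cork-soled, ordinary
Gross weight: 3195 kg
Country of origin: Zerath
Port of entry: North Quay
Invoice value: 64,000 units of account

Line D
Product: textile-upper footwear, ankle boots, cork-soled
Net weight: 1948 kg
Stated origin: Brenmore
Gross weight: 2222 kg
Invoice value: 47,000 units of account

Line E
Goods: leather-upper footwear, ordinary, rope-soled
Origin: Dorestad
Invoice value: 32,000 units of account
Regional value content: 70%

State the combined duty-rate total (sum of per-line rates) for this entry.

Line A: leather-upper → 11-2; leather-soled → 11-2-2; sports → 11-2-2-2. Scheduled 11%. anti-dumping (Brenmore, 11-2-2): +30%; total 11% + 30% = 41%. → 41%.
Line B: leather-upper → 11-2; leather-soled → 11-2-2; ankle boots → 11-2-2-1. Scheduled 31%. Tyrosia agreement on 11-1-2-2: 11-2-2-1 not covered. → 31%.
Line C: textile-upper → 11-1; cork-soled → 11-1-2; ordinary → 11-1-2-1. Scheduled 19%. No special measure applies. → 19%.
Line D: textile-upper → 11-1; cork-soled → 11-1-2; ankle boots → 11-1-2-2. Scheduled 22%. No special measure applies. → 22%.
Line E: leather-upper → 11-2; rope-soled → 11-2-1; ordinary → 11-2-1-1. Scheduled 3%. Dorestad agreement on 11-1-3: 11-2-1-1 not covered; Dorestad agreement on 11-2-1: RVC ≥ 55% → 1% available; preferential 1%. → 1%.
Sum: 41% + 31% + 19% + 22% + 1% = 114%.

114%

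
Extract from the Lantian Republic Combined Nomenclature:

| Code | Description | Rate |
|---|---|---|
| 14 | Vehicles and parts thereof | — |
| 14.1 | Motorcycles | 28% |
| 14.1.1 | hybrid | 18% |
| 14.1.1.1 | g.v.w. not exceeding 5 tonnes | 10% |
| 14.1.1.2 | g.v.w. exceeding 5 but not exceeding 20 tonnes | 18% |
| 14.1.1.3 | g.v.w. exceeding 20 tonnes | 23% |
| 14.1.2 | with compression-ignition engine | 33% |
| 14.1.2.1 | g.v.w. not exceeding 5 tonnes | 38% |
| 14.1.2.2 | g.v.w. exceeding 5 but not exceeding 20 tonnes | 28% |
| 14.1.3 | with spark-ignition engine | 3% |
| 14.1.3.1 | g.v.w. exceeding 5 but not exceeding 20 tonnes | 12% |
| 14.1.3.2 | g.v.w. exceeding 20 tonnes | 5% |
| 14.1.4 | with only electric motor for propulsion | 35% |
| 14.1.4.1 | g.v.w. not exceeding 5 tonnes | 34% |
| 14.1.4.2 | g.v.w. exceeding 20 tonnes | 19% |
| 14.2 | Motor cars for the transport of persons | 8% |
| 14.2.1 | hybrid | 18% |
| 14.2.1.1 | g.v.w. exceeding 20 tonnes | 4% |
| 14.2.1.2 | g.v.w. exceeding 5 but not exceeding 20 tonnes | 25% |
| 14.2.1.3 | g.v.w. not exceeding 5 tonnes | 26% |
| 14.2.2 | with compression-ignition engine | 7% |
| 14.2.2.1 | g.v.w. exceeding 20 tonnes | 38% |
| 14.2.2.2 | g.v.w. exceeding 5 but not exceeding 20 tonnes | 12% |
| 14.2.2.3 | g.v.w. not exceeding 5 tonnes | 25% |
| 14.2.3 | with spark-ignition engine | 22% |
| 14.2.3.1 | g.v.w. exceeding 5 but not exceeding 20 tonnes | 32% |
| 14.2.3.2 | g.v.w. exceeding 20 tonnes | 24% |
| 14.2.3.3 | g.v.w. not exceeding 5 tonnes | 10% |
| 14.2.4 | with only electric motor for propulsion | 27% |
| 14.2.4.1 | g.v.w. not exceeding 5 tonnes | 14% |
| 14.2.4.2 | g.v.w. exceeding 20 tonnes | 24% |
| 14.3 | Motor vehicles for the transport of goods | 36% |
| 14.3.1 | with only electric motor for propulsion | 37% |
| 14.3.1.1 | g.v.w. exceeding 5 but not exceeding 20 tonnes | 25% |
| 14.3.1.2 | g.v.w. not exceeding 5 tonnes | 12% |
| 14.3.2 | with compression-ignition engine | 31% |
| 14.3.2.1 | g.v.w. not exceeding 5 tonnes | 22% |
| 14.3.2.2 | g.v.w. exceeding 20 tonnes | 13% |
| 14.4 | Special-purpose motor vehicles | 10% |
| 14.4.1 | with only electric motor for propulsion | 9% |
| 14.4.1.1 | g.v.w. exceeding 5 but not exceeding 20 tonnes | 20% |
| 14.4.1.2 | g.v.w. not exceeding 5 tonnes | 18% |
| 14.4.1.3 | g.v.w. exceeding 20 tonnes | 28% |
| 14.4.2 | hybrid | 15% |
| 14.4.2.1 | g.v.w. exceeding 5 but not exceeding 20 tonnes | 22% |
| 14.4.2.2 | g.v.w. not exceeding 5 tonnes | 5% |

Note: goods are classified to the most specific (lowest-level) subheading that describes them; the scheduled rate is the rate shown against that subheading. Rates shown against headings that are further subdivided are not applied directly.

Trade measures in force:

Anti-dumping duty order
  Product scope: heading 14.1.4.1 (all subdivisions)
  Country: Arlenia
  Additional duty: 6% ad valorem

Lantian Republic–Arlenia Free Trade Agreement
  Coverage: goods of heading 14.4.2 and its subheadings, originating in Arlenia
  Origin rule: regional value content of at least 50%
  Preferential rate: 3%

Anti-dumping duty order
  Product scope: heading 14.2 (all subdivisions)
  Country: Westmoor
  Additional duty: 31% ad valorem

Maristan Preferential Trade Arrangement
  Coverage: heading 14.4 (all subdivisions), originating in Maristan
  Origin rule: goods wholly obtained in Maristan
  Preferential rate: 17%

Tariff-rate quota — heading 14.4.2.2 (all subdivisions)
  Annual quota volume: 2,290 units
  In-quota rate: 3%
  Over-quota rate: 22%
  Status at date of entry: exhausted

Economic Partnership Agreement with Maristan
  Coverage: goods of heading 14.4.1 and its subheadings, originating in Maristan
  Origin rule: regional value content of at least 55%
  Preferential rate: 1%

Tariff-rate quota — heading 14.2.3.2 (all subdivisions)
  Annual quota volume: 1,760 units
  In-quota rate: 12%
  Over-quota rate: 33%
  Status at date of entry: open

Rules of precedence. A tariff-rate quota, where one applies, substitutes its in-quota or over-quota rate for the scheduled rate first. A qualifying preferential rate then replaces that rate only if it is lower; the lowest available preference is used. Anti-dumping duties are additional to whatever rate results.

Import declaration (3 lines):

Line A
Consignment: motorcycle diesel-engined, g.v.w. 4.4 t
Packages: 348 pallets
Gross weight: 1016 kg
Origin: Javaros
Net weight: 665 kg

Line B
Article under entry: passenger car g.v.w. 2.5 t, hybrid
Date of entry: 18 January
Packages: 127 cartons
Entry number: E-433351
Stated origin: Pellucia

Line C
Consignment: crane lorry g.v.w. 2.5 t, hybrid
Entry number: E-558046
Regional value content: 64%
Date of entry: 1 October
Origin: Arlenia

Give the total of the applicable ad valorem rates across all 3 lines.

Line A: motorcycle → 14.1; diesel-engined → 14.1.2; g.v.w. 4.4 t → 14.1.2.1. Scheduled 38%. No special measure applies. → 38%.
Line B: passenger car → 14.2; hybrid → 14.2.1; g.v.w. 2.5 t → 14.2.1.3. Scheduled 26%. No special measure applies. → 26%.
Line C: crane lorry → 14.4; hybrid → 14.4.2; g.v.w. 2.5 t → 14.4.2.2. Scheduled 5%. quota on 14.4.2.2 exhausted → over-quota 22%; Arlenia agreement on 14.4.2: RVC ≥ 50% → 3% available; preferential 3%. → 3%.
Sum: 38% + 26% + 3% = 67%.

67%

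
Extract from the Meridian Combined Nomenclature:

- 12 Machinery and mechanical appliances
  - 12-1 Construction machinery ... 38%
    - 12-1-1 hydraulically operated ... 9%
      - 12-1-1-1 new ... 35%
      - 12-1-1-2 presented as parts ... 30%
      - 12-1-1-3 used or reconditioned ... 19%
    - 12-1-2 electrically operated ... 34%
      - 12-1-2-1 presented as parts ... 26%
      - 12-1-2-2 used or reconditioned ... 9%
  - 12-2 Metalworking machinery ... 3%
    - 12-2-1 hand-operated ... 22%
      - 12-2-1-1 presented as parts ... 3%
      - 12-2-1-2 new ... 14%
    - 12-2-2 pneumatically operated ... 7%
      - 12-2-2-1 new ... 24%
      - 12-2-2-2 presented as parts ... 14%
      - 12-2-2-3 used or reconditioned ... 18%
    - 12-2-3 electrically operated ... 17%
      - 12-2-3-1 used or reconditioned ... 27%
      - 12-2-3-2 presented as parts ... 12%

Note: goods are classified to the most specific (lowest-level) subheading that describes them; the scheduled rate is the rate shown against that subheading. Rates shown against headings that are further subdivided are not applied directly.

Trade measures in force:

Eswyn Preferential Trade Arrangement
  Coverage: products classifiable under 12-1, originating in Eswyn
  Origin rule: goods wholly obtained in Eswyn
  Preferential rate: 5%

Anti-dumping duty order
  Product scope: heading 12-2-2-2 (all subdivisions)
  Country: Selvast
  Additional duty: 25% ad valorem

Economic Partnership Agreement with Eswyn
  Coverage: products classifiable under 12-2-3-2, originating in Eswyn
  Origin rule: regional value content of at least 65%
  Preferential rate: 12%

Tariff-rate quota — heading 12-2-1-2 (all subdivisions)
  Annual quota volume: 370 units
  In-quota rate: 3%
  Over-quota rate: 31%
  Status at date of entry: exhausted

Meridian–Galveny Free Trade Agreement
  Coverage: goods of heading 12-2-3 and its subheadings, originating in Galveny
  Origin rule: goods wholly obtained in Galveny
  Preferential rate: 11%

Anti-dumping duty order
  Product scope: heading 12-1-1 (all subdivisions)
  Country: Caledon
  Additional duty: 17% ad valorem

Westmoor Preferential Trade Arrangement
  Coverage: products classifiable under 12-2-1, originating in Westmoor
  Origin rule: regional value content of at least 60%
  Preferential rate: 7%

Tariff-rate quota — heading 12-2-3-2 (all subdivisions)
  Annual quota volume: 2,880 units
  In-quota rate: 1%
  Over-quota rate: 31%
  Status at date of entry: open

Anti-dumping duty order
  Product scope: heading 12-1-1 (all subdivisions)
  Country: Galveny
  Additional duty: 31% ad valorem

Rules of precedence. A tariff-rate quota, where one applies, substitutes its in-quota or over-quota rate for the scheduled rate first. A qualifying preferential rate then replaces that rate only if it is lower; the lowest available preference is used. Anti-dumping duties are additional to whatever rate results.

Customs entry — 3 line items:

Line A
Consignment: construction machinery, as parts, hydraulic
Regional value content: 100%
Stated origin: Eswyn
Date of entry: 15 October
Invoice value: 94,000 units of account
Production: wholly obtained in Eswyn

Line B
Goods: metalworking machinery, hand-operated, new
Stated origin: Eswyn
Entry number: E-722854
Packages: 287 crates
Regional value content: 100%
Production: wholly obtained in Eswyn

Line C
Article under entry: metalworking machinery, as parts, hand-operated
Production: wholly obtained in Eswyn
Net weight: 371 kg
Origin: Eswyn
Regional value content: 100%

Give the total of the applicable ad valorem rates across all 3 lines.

39%

Line A: construction → 12-1; hydraulic → 12-1-1; as parts → 12-1-1-2. Scheduled 30%. Eswyn agreement on 12-1: wholly obtained → 5% available; Eswyn agreement on 12-2-3-2: 12-1-1-2 not covered; preferential 5%. → 5%.
Line B: metalworking → 12-2; hand-operated → 12-2-1; new → 12-2-1-2. Scheduled 14%. quota on 12-2-1-2 exhausted → over-quota 31%; Eswyn agreement on 12-1: 12-2-1-2 not covered; Eswyn agreement on 12-2-3-2: 12-2-1-2 not covered. → 31%.
Line C: metalworking → 12-2; hand-operated → 12-2-1; as parts → 12-2-1-1. Scheduled 3%. Eswyn agreement on 12-1: 12-2-1-1 not covered; Eswyn agreement on 12-2-3-2: 12-2-1-1 not covered. → 3%.
Sum: 5% + 31% + 3% = 39%.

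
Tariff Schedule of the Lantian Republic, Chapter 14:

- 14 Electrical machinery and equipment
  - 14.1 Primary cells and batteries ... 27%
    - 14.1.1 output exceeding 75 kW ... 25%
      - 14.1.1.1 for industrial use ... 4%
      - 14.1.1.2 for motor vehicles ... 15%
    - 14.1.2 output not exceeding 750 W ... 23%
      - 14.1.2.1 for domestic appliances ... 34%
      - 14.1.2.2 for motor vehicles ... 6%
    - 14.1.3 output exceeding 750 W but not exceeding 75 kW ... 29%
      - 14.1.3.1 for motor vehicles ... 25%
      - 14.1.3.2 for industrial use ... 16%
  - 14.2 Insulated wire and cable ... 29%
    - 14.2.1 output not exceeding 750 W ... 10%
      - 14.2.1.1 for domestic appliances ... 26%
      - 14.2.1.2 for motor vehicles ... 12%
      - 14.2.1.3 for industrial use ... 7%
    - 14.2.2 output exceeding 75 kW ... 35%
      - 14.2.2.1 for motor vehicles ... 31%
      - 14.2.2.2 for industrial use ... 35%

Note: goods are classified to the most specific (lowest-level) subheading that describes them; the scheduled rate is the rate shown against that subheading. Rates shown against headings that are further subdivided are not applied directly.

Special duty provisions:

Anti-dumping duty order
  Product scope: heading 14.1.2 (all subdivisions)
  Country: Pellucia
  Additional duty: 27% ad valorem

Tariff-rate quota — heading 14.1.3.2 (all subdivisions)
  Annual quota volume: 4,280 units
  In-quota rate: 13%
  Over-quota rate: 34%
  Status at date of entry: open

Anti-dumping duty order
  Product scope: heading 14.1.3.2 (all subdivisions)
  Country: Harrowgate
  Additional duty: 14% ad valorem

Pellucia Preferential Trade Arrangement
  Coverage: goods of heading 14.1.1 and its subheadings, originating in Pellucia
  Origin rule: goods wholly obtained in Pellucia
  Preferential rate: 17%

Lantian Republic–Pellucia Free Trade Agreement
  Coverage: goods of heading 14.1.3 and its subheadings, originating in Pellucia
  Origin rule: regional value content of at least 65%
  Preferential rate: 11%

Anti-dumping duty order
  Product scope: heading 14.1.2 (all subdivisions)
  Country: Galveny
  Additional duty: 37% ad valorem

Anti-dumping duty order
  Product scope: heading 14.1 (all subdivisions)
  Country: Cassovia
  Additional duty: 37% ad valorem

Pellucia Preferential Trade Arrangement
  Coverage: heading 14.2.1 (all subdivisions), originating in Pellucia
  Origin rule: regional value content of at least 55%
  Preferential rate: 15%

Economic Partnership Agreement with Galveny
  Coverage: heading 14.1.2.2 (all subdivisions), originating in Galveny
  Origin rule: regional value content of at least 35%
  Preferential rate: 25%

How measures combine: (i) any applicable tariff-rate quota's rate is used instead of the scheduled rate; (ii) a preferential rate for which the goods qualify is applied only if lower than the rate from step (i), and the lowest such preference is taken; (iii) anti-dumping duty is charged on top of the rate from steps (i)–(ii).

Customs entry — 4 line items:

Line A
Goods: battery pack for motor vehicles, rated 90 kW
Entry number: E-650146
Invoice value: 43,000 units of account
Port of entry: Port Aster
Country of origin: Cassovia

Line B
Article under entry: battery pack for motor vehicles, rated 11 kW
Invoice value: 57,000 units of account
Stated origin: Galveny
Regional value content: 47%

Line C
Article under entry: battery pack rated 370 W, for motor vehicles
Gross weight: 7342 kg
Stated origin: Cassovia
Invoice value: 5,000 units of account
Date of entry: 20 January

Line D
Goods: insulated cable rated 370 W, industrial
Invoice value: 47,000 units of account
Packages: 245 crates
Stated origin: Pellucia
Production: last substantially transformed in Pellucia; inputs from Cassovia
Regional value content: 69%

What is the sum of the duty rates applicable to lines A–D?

127%

Line A: battery pack → 14.1; rated 90 kW → 14.1.1; for motor vehicles → 14.1.1.2. Scheduled 15%. anti-dumping (Cassovia, 14.1): +37%; total 15% + 37% = 52%. → 52%.
Line B: battery pack → 14.1; rated 11 kW → 14.1.3; for motor vehicles → 14.1.3.1. Scheduled 25%. Galveny agreement on 14.1.2.2: 14.1.3.1 not covered. → 25%.
Line C: battery pack → 14.1; rated 370 W → 14.1.2; for motor vehicles → 14.1.2.2. Scheduled 6%. anti-dumping (Cassovia, 14.1): +37%; total 6% + 37% = 43%. → 43%.
Line D: insulated cable → 14.2; rated 370 W → 14.2.1; industrial → 14.2.1.3. Scheduled 7%. Pellucia agreement on 14.1.1: 14.2.1.3 not covered; Pellucia agreement on 14.1.3: 14.2.1.3 not covered; Pellucia agreement on 14.2.1: RVC ≥ 55% → 15% available; preference 15% not lower than 7% → no reduction. → 7%.
Sum: 52% + 25% + 43% + 7% = 127%.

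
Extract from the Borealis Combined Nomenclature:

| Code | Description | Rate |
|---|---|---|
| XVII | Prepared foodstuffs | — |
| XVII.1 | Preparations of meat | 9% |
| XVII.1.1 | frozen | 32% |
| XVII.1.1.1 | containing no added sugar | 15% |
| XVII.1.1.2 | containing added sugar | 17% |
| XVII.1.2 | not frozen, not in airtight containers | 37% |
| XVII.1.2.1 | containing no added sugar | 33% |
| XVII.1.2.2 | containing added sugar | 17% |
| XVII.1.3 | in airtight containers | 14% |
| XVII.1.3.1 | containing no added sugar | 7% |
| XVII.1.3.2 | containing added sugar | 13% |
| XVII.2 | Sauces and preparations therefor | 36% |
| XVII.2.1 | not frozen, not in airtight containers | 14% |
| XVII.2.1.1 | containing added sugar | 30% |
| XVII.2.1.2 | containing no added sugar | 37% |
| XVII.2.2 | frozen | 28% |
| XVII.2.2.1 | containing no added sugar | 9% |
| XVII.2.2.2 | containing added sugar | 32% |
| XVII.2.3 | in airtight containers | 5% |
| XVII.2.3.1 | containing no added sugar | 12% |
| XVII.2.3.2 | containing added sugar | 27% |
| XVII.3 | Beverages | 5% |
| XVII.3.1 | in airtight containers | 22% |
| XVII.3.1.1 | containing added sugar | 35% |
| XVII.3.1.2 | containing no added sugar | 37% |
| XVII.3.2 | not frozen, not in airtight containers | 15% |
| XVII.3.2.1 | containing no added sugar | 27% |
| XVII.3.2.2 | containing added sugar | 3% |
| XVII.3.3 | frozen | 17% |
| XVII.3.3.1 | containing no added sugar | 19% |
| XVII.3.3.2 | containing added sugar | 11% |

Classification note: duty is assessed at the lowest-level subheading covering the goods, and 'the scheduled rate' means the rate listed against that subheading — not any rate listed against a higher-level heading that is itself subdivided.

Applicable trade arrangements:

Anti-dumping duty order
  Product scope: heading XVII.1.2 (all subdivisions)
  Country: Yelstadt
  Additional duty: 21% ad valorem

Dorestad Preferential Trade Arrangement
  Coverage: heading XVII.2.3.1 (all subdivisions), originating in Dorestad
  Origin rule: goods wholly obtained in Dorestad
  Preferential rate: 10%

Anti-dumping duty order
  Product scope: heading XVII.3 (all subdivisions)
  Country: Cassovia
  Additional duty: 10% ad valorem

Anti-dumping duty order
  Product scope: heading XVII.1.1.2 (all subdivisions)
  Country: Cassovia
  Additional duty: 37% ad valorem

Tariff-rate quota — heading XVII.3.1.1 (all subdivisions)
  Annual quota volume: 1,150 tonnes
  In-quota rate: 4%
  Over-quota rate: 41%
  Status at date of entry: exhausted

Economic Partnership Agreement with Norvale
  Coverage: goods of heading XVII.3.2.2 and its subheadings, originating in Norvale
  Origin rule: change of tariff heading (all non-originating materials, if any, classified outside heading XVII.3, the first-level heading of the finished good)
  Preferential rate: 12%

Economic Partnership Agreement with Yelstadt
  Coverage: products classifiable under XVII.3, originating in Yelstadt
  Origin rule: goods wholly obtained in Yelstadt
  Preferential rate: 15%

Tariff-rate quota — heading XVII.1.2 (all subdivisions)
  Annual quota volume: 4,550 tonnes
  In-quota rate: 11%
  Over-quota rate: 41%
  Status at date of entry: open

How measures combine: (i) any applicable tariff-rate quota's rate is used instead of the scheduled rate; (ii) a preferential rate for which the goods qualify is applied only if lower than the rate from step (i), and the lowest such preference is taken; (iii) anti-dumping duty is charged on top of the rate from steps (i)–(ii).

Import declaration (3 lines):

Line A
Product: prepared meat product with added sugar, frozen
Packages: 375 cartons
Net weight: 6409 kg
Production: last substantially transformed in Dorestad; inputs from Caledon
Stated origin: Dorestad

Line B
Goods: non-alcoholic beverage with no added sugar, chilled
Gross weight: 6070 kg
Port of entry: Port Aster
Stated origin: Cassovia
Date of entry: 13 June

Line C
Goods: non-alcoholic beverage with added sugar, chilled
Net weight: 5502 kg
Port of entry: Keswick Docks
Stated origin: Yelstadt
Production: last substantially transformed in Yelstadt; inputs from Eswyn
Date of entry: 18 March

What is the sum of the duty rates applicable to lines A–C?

57%

Line A: prepared meat product → XVII.1; frozen → XVII.1.1; with added sugar → XVII.1.1.2. Scheduled 17%. Dorestad agreement on XVII.2.3.1: XVII.1.1.2 not covered. → 17%.
Line B: non-alcoholic beverage → XVII.3; chilled → XVII.3.2; with no added sugar → XVII.3.2.1. Scheduled 27%. anti-dumping (Cassovia, XVII.3): +10%; total 27% + 10% = 37%. → 37%.
Line C: non-alcoholic beverage → XVII.3; chilled → XVII.3.2; with added sugar → XVII.3.2.2. Scheduled 3%. Yelstadt agreement on XVII.3: not wholly obtained. → 3%.
Sum: 17% + 37% + 3% = 57%.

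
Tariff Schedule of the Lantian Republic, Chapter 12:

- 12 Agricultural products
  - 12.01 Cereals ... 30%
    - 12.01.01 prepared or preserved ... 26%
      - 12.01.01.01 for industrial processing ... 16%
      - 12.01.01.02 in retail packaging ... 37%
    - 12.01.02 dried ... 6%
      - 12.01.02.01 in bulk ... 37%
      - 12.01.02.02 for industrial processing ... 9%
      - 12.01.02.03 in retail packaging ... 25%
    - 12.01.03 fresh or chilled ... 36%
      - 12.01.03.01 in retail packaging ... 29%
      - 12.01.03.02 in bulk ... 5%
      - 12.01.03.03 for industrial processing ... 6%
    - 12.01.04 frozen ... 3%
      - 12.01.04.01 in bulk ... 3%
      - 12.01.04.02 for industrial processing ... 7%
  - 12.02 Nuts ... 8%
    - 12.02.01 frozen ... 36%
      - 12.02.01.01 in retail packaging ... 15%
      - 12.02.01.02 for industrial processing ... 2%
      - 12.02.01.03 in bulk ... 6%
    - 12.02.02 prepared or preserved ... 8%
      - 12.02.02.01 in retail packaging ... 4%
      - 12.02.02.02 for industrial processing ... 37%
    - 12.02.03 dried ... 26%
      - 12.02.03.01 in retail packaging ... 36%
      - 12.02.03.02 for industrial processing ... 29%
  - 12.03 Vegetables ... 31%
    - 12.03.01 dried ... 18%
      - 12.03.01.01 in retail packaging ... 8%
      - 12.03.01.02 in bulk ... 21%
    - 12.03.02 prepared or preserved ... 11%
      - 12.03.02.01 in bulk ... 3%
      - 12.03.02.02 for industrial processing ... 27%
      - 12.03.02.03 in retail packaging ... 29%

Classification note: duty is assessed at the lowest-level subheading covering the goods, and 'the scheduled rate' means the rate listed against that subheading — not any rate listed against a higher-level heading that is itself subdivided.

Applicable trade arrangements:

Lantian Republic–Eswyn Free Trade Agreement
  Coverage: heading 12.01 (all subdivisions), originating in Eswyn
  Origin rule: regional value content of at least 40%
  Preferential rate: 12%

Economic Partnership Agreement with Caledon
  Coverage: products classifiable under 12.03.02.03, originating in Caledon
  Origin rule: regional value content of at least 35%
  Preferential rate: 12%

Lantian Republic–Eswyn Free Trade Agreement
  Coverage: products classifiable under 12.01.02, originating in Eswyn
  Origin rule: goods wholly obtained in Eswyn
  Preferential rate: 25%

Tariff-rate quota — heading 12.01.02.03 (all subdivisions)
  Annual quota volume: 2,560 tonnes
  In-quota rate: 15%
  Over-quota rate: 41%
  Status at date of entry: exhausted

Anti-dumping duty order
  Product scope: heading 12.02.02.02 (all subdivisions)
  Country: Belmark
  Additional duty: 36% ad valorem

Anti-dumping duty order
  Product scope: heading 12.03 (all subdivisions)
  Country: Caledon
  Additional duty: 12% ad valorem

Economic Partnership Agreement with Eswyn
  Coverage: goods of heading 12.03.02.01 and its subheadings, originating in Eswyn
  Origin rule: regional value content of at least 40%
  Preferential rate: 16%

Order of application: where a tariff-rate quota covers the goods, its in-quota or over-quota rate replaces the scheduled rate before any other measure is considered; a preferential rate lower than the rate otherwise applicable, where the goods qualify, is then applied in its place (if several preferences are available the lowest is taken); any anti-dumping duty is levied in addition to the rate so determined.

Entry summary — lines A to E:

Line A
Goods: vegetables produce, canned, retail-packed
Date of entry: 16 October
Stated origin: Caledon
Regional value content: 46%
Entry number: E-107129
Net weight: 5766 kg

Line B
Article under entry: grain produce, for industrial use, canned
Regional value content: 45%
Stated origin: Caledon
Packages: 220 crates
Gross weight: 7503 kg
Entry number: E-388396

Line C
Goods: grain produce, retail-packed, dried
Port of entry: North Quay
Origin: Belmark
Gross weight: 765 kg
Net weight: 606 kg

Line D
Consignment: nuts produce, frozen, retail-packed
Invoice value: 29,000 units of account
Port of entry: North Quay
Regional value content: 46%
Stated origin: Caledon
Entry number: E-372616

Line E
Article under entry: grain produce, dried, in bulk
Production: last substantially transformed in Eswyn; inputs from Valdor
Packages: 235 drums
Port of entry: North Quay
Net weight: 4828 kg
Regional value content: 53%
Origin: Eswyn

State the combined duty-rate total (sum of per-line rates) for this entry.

108%

Line A: vegetables → 12.03; canned → 12.03.02; retail-packed → 12.03.02.03. Scheduled 29%. Caledon agreement on 12.03.02.03: RVC ≥ 35% → 12% available; preferential 12%; anti-dumping (Caledon, 12.03): +12%; total 12% + 12% = 24%. → 24%.
Line B: grain → 12.01; canned → 12.01.01; for industrial use → 12.01.01.01. Scheduled 16%. Caledon agreement on 12.03.02.03: 12.01.01.01 not covered. → 16%.
Line C: grain → 12.01; dried → 12.01.02; retail-packed → 12.01.02.03. Scheduled 25%. quota on 12.01.02.03 exhausted → over-quota 41%. → 41%.
Line D: nuts → 12.02; frozen → 12.02.01; retail-packed → 12.02.01.01. Scheduled 15%. Caledon agreement on 12.03.02.03: 12.02.01.01 not covered. → 15%.
Line E: grain → 12.01; dried → 12.01.02; in bulk → 12.01.02.01. Scheduled 37%. Eswyn agreement on 12.01: RVC ≥ 40% → 12% available; Eswyn agreement on 12.01.02: not wholly obtained; Eswyn agreement on 12.03.02.01: 12.01.02.01 not covered; preferential 12%. → 12%.
Sum: 24% + 16% + 41% + 15% + 12% = 108%.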